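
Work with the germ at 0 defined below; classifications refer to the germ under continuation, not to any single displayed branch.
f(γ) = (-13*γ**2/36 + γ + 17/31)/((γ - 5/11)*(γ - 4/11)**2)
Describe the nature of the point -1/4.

The point is a regular point.

Denominator factors: γ - 4/11 = -27/44 at γ = -1/4; γ - 5/11 = -31/44 at γ = -1/4 — none vanishes.
So the germ continues analytically to -1/4.


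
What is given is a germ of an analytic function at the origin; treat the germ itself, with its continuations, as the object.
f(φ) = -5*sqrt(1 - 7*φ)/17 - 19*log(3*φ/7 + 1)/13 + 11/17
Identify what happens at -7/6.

There is no denominator, hence no pole anywhere.
Branch term log(1 - φ/(-7/3)): argument at -7/6 is 1/2, nonzero, so -7/6 is not its branch point (a point on a principal cut is still regular for the continued germ).
Branch term sqrt(1 - φ/(1/7)): argument at -7/6 is 55/6, nonzero, so -7/6 is not its branch point (a point on a principal cut is still regular for the continued germ).
So the germ continues analytically to -7/6.

The point is a regular point.


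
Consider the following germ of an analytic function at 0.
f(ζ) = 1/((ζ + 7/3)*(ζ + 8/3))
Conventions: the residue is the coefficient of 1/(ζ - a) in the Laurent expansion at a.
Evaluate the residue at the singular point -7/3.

The residue is 3.

At the order-1 pole -7/3 set g(ζ) = (ζ - (-7/3))*f(ζ) = 1/(ζ + 8/3).
Simple pole: residue = g(a) at a = -7/3, which is 3.


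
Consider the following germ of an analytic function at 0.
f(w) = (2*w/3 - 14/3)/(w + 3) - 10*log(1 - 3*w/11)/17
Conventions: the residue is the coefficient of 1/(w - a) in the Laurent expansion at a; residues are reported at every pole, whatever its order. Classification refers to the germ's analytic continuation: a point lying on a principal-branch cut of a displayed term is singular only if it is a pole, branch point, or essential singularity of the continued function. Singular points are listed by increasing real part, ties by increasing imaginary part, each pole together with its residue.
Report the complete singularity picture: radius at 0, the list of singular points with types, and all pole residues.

Radius of convergence at 0: 3.
At -3: a pole of order 1; residue -20/3.
At 11/3: a logarithmic branch point.

Denominator factor (w + 3): pole of order 1 at -3, modulus 3.
Branch term (-10/17)*log(1 - w/(11/3)): its argument vanishes at w = 11/3, a logarithmic branch point, modulus 11/3.
The radius of convergence is the smallest modulus among the singular points: 3.
The branch term is analytic at -3 and contributes nothing to the residue; only the rational part matters.
At the order-1 pole -3 set g(w) = (w - (-3))*(rational part) = 2*w/3 - 14/3.
Simple pole: residue = g(a) at a = -3, which is -20/3.
List the singular points by increasing real part (a conjugate pair: the negative imaginary part first).


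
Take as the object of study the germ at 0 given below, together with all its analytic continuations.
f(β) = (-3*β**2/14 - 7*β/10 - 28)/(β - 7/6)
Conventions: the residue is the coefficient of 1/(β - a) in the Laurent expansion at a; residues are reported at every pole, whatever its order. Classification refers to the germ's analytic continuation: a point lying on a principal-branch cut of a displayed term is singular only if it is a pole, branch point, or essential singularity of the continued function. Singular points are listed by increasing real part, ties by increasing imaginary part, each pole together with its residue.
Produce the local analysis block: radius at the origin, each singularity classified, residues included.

Radius of convergence at 0: 7/6.
At 7/6: a pole of order 1; residue -3493/120.

Denominator factor (β - 7/6): pole of order 1 at 7/6, modulus 7/6.
The radius of convergence is the smallest modulus among the singular points: 7/6.
At the order-1 pole 7/6 set g(β) = (β - (7/6))*f(β) = -3*β**2/14 - 7*β/10 - 28.
Simple pole: residue = g(a) at a = 7/6, which is -3493/120.


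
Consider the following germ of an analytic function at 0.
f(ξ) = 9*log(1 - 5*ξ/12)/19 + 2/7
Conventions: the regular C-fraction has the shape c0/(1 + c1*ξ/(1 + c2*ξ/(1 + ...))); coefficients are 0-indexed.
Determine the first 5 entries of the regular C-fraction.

Taylor coefficients (expand at 0): a_0 = 2/7, a_1 = -15/76, a_2 = -25/608, a_3 = -125/10944, a_4 = -625/175104.
c0 = a_0 = 2/7. Peel one level at a time: if S = 1 + c*ξ/S' with S'(0) = 1, then c is the ξ-coefficient of S and S' = c*ξ/(S - 1).
S_1 = c0/f = 1 + (105/152)*ξ + (7175/11552)*ξ^2 + ...; c1 = 105/152.
S_2 = c1*ξ/(S_1 - 1) = 1 + (-205/228)*ξ + (-25/1728)*ξ^2 + ...; c2 = -205/228.
S_3 = c2*ξ/(S_2 - 1) = 1 + (-95/5904)*ξ + (-107825/34857216)*ξ^2 + ...; c3 = -95/5904.
S_4 = c3*ξ/(S_3 - 1) = 1 + (-1135/5904)*ξ + ...; c4 = -1135/5904.

The regular C-fraction coefficients are [2/7, 105/152, -205/228, -95/5904, -1135/5904].


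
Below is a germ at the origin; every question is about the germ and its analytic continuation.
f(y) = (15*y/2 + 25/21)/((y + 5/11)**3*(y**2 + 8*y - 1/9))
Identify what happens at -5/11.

The denominator factor y + 5/11 vanishes at -5/11 and appears to the power 3; the numerator there equals -1025/462, nonzero, and no other factor vanishes.
Hence a pole whose order is the multiplicity, 3.

The point is a pole of order 3.


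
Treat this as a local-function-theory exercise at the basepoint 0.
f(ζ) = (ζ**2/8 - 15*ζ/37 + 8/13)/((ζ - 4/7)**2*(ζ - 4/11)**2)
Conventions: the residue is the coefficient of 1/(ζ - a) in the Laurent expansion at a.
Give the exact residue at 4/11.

At the order-2 pole 4/11 set g(ζ) = (ζ - (4/11))^2*f(ζ) = (ζ**2/8 - 15*ζ/37 + 8/13)/(ζ - 4/7)**2.
Order-2 pole: residue = g'(a); g'(4/11) = 49607943/492544, so the residue is 49607943/492544.

The residue is 49607943/492544.


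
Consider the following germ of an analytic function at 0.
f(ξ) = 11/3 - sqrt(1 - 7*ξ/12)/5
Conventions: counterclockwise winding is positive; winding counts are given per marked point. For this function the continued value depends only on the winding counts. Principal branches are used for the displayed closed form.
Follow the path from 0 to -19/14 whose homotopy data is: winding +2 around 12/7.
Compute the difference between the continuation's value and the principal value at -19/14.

The rational part is single-valued and drops out of the difference; each branch term changes only by its own monodromy.
(-1/5)*sqrt(1 - ξ/(12/7)): winding +2 is even, the square root returns to the same sheet, contribution 0.
Summing the contributions at ξ = -19/14 gives 0.

Continued minus principal equals 0.


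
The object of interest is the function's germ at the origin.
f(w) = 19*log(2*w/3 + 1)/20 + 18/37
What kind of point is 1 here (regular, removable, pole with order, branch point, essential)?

There is no denominator, hence no pole anywhere.
Branch term log(1 - w/(-3/2)): argument at 1 is 5/3, nonzero, so 1 is not its branch point (a point on a principal cut is still regular for the continued germ).
So the germ continues analytically to 1.

The point is a regular point.


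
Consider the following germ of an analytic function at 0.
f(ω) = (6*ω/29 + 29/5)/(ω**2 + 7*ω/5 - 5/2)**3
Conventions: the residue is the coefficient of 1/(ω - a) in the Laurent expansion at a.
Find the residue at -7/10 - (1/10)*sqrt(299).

The factor ω**2 + 7*ω/5 - 5/2 splits as (ω - a)(ω - a') with a = -7/10 - (1/10)*sqrt(299), a' = -7/10 + (1/10)*sqrt(299). At the order-3 pole a set g(ω) = (ω - a)^3*f(ω) = [6*ω/29 + 29/5] / (ω - a')^3.
Order-3 pole: residue = g''(a)/2; g''(-7/10 - (1/10)*sqrt(299)) = -(6150000/775196071)*sqrt(299), so the residue is -(3075000/775196071)*sqrt(299).

The residue is -(3075000/775196071)*sqrt(299).


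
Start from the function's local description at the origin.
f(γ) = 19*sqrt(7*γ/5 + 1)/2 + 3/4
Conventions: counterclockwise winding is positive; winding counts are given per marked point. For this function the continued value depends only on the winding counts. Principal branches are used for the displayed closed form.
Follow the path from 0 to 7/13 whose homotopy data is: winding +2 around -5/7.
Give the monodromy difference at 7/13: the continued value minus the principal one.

Continued minus principal equals 0.

The rational part is single-valued and drops out of the difference; each branch term changes only by its own monodromy.
(19/2)*sqrt(1 - γ/(-5/7)): winding +2 is even, the square root returns to the same sheet, contribution 0.
Summing the contributions at γ = 7/13 gives 0.


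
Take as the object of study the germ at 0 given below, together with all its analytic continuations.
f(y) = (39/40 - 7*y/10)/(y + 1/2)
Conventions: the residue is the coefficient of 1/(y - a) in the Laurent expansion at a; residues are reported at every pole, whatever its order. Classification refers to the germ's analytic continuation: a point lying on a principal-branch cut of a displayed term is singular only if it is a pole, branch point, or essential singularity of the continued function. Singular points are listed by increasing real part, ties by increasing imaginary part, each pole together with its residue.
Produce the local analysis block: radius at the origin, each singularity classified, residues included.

Denominator factor (y + 1/2): pole of order 1 at -1/2, modulus 1/2.
The radius of convergence is the smallest modulus among the singular points: 1/2.
At the order-1 pole -1/2 set g(y) = (y - (-1/2))*f(y) = 39/40 - 7*y/10.
Simple pole: residue = g(a) at a = -1/2, which is 53/40.

Radius of convergence at 0: 1/2.
At -1/2: a pole of order 1; residue 53/40.


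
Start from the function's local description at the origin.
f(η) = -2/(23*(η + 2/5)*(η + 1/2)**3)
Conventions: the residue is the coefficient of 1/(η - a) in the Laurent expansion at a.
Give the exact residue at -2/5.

At the order-1 pole -2/5 set g(η) = (η - (-2/5))*f(η) = -2/(23*(η + 1/2)**3).
Simple pole: residue = g(a) at a = -2/5, which is -2000/23.

The residue is -2000/23.


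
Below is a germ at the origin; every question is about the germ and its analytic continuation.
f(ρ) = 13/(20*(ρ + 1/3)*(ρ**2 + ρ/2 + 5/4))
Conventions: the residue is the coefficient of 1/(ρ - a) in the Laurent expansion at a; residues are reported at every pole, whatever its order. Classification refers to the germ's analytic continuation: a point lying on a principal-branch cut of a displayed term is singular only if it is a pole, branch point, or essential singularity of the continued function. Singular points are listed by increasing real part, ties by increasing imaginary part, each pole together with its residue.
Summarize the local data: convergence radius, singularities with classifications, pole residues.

Denominator factor (ρ**2 + ρ/2 + 5/4): discriminant -19/4, complex-conjugate roots (-1/4) + ((1/4)*sqrt(19))*i and (-1/4) - ((1/4)*sqrt(19))*i; poles of order 1, moduli (1/2)*sqrt(5) and (1/2)*sqrt(5).
Denominator factor (ρ + 1/3): pole of order 1 at -1/3, modulus 1/3.
The radius of convergence is the smallest modulus among the singular points: 1/3.
At the order-1 pole -1/3 set g(ρ) = (ρ - (-1/3))*f(ρ) = 13/(20*(ρ**2 + ρ/2 + 5/4)).
Simple pole: residue = g(a) at a = -1/3, which is 117/215.
The factor ρ**2 + ρ/2 + 5/4 splits as (ρ - a)(ρ - a') with a = (-1/4) - ((1/4)*sqrt(19))*i, a' = (-1/4) + ((1/4)*sqrt(19))*i. At the order-1 pole a set g(ρ) = (ρ - a)*f(ρ) = [13/(20*(ρ + 1/3))] / (ρ - a').
Simple pole: residue = g(a) at a = (-1/4) - ((1/4)*sqrt(19))*i, which is (-117/430) + ((39/8170)*sqrt(19))*i.
The factor ρ**2 + ρ/2 + 5/4 splits as (ρ - a)(ρ - a') with a = (-1/4) + ((1/4)*sqrt(19))*i, a' = (-1/4) - ((1/4)*sqrt(19))*i. At the order-1 pole a set g(ρ) = (ρ - a)*f(ρ) = [13/(20*(ρ + 1/3))] / (ρ - a').
Simple pole: residue = g(a) at a = (-1/4) + ((1/4)*sqrt(19))*i, which is (-117/430) - ((39/8170)*sqrt(19))*i.
List the singular points by increasing real part (a conjugate pair: the negative imaginary part first).

Radius of convergence at 0: 1/3.
At -1/3: a pole of order 1; residue 117/215.
At (-1/4) - ((1/4)*sqrt(19))*i: a pole of order 1; residue (-117/430) + ((39/8170)*sqrt(19))*i.
At (-1/4) + ((1/4)*sqrt(19))*i: a pole of order 1; residue (-117/430) - ((39/8170)*sqrt(19))*i.


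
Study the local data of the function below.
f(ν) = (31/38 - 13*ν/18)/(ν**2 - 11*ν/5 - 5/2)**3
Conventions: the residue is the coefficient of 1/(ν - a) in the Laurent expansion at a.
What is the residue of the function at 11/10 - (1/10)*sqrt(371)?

The residue is -(45625/5821388454)*sqrt(371).

The factor ν**2 - 11*ν/5 - 5/2 splits as (ν - a)(ν - a') with a = 11/10 - (1/10)*sqrt(371), a' = 11/10 + (1/10)*sqrt(371). At the order-3 pole a set g(ν) = (ν - a)^3*f(ν) = [31/38 - 13*ν/18] / (ν - a')^3.
Order-3 pole: residue = g''(a)/2; g''(11/10 - (1/10)*sqrt(371)) = -(45625/2910694227)*sqrt(371), so the residue is -(45625/5821388454)*sqrt(371).


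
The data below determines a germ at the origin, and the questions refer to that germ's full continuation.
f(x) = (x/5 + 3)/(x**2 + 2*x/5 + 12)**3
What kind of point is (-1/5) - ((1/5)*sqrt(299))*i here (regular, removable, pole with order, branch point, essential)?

The point is a pole of order 3.

The denominator factor x**2 + 2*x/5 + 12 vanishes at (-1/5) - ((1/5)*sqrt(299))*i and appears to the power 3; the numerator there equals (74/25) - ((1/25)*sqrt(299))*i, nonzero, and no other factor vanishes.
Hence a pole whose order is the multiplicity, 3.


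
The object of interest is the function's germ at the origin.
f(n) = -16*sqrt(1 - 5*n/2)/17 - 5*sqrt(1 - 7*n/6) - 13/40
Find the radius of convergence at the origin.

Branch term (-16/17)*sqrt(1 - n/(2/5)): its argument vanishes at n = 2/5, a square-root branch point, modulus 2/5.
Branch term (-5)*sqrt(1 - n/(6/7)): its argument vanishes at n = 6/7, a square-root branch point, modulus 6/7.
The radius of convergence is the smallest modulus among the singular points: 2/5.

The radius of convergence is 2/5.


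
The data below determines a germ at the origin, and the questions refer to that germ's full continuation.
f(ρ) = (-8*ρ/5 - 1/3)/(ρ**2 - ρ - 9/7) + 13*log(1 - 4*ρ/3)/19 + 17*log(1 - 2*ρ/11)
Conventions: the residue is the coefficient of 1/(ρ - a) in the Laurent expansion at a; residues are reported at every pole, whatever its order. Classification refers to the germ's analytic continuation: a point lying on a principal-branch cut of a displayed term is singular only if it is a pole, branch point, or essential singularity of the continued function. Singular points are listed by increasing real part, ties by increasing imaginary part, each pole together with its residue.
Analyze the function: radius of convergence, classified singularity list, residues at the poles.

Radius of convergence at 0: -1/2 + (1/14)*sqrt(301).
At 1/2 - (1/14)*sqrt(301): a pole of order 1; residue -4/5 + (17/645)*sqrt(301).
At 3/4: a logarithmic branch point.
At 1/2 + (1/14)*sqrt(301): a pole of order 1; residue -4/5 - (17/645)*sqrt(301).
At 11/2: a logarithmic branch point.

Denominator factor (ρ**2 - ρ - 9/7): discriminant 43/7, real irrational roots 1/2 + (1/14)*sqrt(301) and 1/2 - (1/14)*sqrt(301); poles of order 1, moduli 1/2 + (1/14)*sqrt(301) and -1/2 + (1/14)*sqrt(301).
Branch term (13/19)*log(1 - ρ/(3/4)): its argument vanishes at ρ = 3/4, a logarithmic branch point, modulus 3/4.
Branch term (17)*log(1 - ρ/(11/2)): its argument vanishes at ρ = 11/2, a logarithmic branch point, modulus 11/2.
The radius of convergence is the smallest modulus among the singular points: -1/2 + (1/14)*sqrt(301).
The branch terms are analytic at 1/2 - (1/14)*sqrt(301) and contribute nothing to the residue; only the rational part matters.
The factor ρ**2 - ρ - 9/7 splits as (ρ - a)(ρ - a') with a = 1/2 - (1/14)*sqrt(301), a' = 1/2 + (1/14)*sqrt(301). At the order-1 pole a set g(ρ) = (ρ - a)*(rational part) = [-8*ρ/5 - 1/3] / (ρ - a').
Simple pole: residue = g(a) at a = 1/2 - (1/14)*sqrt(301), which is -4/5 + (17/645)*sqrt(301).
The branch terms are analytic at 1/2 + (1/14)*sqrt(301) and contribute nothing to the residue; only the rational part matters.
The factor ρ**2 - ρ - 9/7 splits as (ρ - a)(ρ - a') with a = 1/2 + (1/14)*sqrt(301), a' = 1/2 - (1/14)*sqrt(301). At the order-1 pole a set g(ρ) = (ρ - a)*(rational part) = [-8*ρ/5 - 1/3] / (ρ - a').
Simple pole: residue = g(a) at a = 1/2 + (1/14)*sqrt(301), which is -4/5 - (17/645)*sqrt(301).
List the singular points by increasing real part (a conjugate pair: the negative imaginary part first).


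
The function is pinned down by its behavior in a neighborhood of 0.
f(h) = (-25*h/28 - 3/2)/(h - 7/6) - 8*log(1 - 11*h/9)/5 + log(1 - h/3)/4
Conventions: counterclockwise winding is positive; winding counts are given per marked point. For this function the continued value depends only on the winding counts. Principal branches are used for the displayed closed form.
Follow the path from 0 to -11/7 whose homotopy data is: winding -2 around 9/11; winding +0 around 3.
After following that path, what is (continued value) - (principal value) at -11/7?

Continued minus principal equals (32/5)*pi*i.

The rational part is single-valued and drops out of the difference; each branch term changes only by its own monodromy.
(1/4)*log(1 - h/(3)): winding 0 around 3, so this term returns to its principal value, contribution 0.
(-8/5)*log(1 - h/(9/11)): each positive loop around 9/11 adds 2*pi*i to the log, so winding -2 contributes (-8/5)*(-2)*2*pi*i = (32/5)*pi*i.
Summing the contributions at h = -11/7 gives (32/5)*pi*i.


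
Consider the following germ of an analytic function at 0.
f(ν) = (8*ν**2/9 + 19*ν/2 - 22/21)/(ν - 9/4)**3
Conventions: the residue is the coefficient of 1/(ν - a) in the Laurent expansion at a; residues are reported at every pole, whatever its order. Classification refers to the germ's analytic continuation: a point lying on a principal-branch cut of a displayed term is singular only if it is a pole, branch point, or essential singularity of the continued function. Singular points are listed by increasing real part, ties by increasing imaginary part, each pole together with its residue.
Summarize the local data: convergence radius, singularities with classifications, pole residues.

Denominator factor (ν - 9/4)^3: pole of order 3 at 9/4, modulus 9/4.
The radius of convergence is the smallest modulus among the singular points: 9/4.
At the order-3 pole 9/4 set g(ν) = (ν - (9/4))^3*f(ν) = 8*ν**2/9 + 19*ν/2 - 22/21.
Order-3 pole: residue = g''(a)/2; g''(9/4) = 16/9, so the residue is 8/9.

Radius of convergence at 0: 9/4.
At 9/4: a pole of order 3; residue 8/9.


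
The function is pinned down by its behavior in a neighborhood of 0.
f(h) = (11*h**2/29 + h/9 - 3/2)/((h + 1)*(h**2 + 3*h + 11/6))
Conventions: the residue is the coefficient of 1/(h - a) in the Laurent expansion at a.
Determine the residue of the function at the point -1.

At the order-1 pole -1 set g(h) = (h - (-1))*f(h) = (11*h**2/29 + h/9 - 3/2)/(h**2 + 3*h + 11/6).
Simple pole: residue = g(a) at a = -1, which is 643/87.

The residue is 643/87.


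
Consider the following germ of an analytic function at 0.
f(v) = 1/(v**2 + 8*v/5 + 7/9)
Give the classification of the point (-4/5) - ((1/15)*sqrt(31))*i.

The denominator factor v**2 + 8*v/5 + 7/9 vanishes at (-4/5) - ((1/15)*sqrt(31))*i and appears to the power 1; the numerator there equals 1, nonzero, and no other factor vanishes.
Hence a pole whose order is the multiplicity, 1.

The point is a pole of order 1.


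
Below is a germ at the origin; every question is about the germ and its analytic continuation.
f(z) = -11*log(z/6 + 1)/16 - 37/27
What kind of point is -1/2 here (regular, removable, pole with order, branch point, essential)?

The point is a regular point.

There is no denominator, hence no pole anywhere.
Branch term log(1 - z/(-6)): argument at -1/2 is 11/12, nonzero, so -1/2 is not its branch point (a point on a principal cut is still regular for the continued germ).
So the germ continues analytically to -1/2.


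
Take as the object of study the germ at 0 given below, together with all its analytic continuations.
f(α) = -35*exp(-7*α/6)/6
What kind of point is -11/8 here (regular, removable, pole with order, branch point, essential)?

The point is a regular point.

There is no denominator, hence no pole anywhere.
The factor exp(-7*α/6) is entire.
So the germ continues analytically to -11/8.


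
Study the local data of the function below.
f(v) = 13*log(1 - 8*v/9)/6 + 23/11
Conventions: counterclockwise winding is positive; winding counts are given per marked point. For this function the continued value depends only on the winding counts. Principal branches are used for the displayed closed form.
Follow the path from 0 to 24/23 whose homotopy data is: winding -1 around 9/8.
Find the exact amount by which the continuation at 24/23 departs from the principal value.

Continued minus principal equals -(13/3)*pi*i.

The rational part is single-valued and drops out of the difference; each branch term changes only by its own monodromy.
(13/6)*log(1 - v/(9/8)): each positive loop around 9/8 adds 2*pi*i to the log, so winding -1 contributes (13/6)*(-1)*2*pi*i = -(13/3)*pi*i.
Summing the contributions at v = 24/23 gives -(13/3)*pi*i.


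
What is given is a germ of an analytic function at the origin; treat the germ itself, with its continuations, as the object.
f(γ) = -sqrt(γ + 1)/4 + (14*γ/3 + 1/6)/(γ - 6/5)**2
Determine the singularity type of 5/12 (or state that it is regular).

The point is a regular point.

Denominator factors: γ - 6/5 = -47/60 at γ = 5/12 — none vanishes.
Branch term sqrt(1 - γ/(-1)): argument at 5/12 is 17/12, nonzero, so 5/12 is not its branch point (a point on a principal cut is still regular for the continued germ).
So the germ continues analytically to 5/12.


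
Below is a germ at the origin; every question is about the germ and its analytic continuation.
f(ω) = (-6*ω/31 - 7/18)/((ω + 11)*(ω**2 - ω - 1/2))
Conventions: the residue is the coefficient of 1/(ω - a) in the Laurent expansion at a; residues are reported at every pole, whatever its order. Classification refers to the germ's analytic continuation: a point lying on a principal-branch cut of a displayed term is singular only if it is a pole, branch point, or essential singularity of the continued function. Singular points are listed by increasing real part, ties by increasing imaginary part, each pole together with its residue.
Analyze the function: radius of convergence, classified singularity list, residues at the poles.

Radius of convergence at 0: -1/2 + (1/2)*sqrt(3).
At -11: a pole of order 1; residue 971/73377.
At 1/2 - (1/2)*sqrt(3): a pole of order 1; residue -971/146754 + (6071/440262)*sqrt(3).
At 1/2 + (1/2)*sqrt(3): a pole of order 1; residue -971/146754 - (6071/440262)*sqrt(3).


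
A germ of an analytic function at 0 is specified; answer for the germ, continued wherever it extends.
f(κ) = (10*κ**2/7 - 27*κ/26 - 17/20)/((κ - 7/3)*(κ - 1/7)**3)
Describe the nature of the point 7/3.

The point is a pole of order 1.

The denominator factor κ - 7/3 vanishes at 7/3 and appears to the power 1; the numerator there equals 10541/2340, nonzero, and no other factor vanishes.
Hence a pole whose order is the multiplicity, 1.


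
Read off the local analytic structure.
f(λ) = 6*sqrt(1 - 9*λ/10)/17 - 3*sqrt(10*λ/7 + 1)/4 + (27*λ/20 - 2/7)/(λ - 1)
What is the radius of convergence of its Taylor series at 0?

The radius of convergence is 7/10.

Denominator factor (λ - 1): pole of order 1 at 1, modulus 1.
Branch term (-3/4)*sqrt(1 - λ/(-7/10)): its argument vanishes at λ = -7/10, a square-root branch point, modulus 7/10.
Branch term (6/17)*sqrt(1 - λ/(10/9)): its argument vanishes at λ = 10/9, a square-root branch point, modulus 10/9.
The radius of convergence is the smallest modulus among the singular points: 7/10.


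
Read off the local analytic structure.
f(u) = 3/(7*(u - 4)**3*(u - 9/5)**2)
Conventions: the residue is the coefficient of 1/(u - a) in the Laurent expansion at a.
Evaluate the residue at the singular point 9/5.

At the order-2 pole 9/5 set g(u) = (u - (9/5))^2*f(u) = 3/(7*(u - 4)**3).
Order-2 pole: residue = g'(a); g'(9/5) = -5625/102487, so the residue is -5625/102487.

The residue is -5625/102487.


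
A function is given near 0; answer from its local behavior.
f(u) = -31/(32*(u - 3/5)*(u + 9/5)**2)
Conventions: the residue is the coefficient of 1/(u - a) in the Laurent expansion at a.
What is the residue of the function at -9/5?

At the order-2 pole -9/5 set g(u) = (u - (-9/5))^2*f(u) = -31/(32*(u - 3/5)).
Order-2 pole: residue = g'(a); g'(-9/5) = 775/4608, so the residue is 775/4608.

The residue is 775/4608.


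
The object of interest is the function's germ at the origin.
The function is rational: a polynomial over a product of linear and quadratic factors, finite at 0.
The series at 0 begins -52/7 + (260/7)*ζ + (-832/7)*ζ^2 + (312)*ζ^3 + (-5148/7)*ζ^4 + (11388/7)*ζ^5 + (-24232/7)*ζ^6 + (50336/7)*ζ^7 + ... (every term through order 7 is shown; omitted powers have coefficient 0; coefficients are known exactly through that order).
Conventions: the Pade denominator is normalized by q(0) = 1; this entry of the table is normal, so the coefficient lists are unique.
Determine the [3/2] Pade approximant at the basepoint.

Taylor coefficients needed (read off): a_0 = -52/7, a_1 = 260/7, a_2 = -832/7, a_3 = 312, a_4 = -5148/7, a_5 = 11388/7.
Write the denominator as Q(ζ) = 1 + q1*ζ + q2*ζ^2. Requiring Q*f - P = O(ζ^6) with deg P <= 3 kills the coefficients of ζ^4..ζ^5 in Q*f:
  ζ^4: a_4 + q1*a_3 + q2*a_2 = 0, i.e. -5148/7 + (312)*q1 + (-832/7)*q2 = 0.
  ζ^5: a_5 + q1*a_4 + q2*a_3 = 0, i.e. 11388/7 + (-5148/7)*q1 + (312)*q2 = 0.
Solving this linear system: q1 = 109/30, q2 = 67/20.
The numerator is Q*f truncated at degree 3: P0 = a_0 = -52/7; P1 = a_1 + q1*a_0 = 1066/105; P2 = a_2 + q1*a_1 + q2*a_0 = -923/105; P3 = a_3 + q1*a_2 + q2*a_1 = 481/105.

The Pade approximant has numerator coefficients [-52/7, 1066/105, -923/105, 481/105]; denominator coefficients [1, 109/30, 67/20].


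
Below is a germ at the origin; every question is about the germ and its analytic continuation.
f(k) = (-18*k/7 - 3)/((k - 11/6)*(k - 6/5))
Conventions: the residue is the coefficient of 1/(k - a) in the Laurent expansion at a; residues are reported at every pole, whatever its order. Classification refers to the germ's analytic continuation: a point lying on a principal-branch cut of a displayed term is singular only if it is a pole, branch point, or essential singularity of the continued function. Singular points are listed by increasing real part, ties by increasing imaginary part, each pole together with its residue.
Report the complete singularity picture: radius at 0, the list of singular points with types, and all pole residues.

Radius of convergence at 0: 6/5.
At 6/5: a pole of order 1; residue 1278/133.
At 11/6: a pole of order 1; residue -1620/133.

Denominator factor (k - 6/5): pole of order 1 at 6/5, modulus 6/5.
Denominator factor (k - 11/6): pole of order 1 at 11/6, modulus 11/6.
The radius of convergence is the smallest modulus among the singular points: 6/5.
At the order-1 pole 6/5 set g(k) = (k - (6/5))*f(k) = (-18*k/7 - 3)/(k - 11/6).
Simple pole: residue = g(a) at a = 6/5, which is 1278/133.
At the order-1 pole 11/6 set g(k) = (k - (11/6))*f(k) = (-18*k/7 - 3)/(k - 6/5).
Simple pole: residue = g(a) at a = 11/6, which is -1620/133.
List the singular points by increasing real part (a conjugate pair: the negative imaginary part first).


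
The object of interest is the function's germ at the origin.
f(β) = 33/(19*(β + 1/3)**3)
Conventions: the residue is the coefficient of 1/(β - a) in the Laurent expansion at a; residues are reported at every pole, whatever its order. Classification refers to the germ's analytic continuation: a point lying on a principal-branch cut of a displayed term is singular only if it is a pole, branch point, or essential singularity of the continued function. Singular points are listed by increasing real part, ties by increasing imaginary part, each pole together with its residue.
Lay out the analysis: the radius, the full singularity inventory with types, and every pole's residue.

Radius of convergence at 0: 1/3.
At -1/3: a pole of order 3; residue 0.

Denominator factor (β + 1/3)^3: pole of order 3 at -1/3, modulus 1/3.
The radius of convergence is the smallest modulus among the singular points: 1/3.
At the order-3 pole -1/3 set g(β) = (β - (-1/3))^3*f(β) = 33/19.
Order-3 pole: residue = g''(a)/2; g''(-1/3) = 0, so the residue is 0.


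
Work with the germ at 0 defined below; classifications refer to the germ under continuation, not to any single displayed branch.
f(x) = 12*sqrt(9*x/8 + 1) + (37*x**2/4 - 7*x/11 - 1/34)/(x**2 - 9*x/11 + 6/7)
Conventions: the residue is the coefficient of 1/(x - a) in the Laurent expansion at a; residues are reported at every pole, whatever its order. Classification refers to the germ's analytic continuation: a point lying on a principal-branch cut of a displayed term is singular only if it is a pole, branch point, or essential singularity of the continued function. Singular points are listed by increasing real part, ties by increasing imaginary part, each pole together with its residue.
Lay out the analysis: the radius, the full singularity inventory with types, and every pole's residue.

Denominator factor (x**2 - 9*x/11 + 6/7): discriminant -2337/847, complex-conjugate roots (9/22) + ((1/154)*sqrt(16359))*i and (9/22) - ((1/154)*sqrt(16359))*i; poles of order 1, moduli (1/7)*sqrt(42) and (1/7)*sqrt(42).
Branch term (12)*sqrt(1 - x/(-8/9)): its argument vanishes at x = -8/9, a square-root branch point, modulus 8/9.
The radius of convergence is the smallest modulus among the singular points: 8/9.
The branch term is analytic at (9/22) - ((1/154)*sqrt(16359))*i and contributes nothing to the residue; only the rational part matters.
The factor x**2 - 9*x/11 + 6/7 splits as (x - a)(x - a') with a = (9/22) - ((1/154)*sqrt(16359))*i, a' = (9/22) + ((1/154)*sqrt(16359))*i. At the order-1 pole a set g(x) = (x - a)*(rational part) = [37*x**2/4 - 7*x/11 - 1/34] / (x - a').
Simple pole: residue = g(a) at a = (9/22) - ((1/154)*sqrt(16359))*i, which is (305/88) - ((590041/24473064)*sqrt(16359))*i.
The branch term is analytic at (9/22) + ((1/154)*sqrt(16359))*i and contributes nothing to the residue; only the rational part matters.
The factor x**2 - 9*x/11 + 6/7 splits as (x - a)(x - a') with a = (9/22) + ((1/154)*sqrt(16359))*i, a' = (9/22) - ((1/154)*sqrt(16359))*i. At the order-1 pole a set g(x) = (x - a)*(rational part) = [37*x**2/4 - 7*x/11 - 1/34] / (x - a').
Simple pole: residue = g(a) at a = (9/22) + ((1/154)*sqrt(16359))*i, which is (305/88) + ((590041/24473064)*sqrt(16359))*i.
List the singular points by increasing real part (a conjugate pair: the negative imaginary part first).

Radius of convergence at 0: 8/9.
At -8/9: an algebraic (square-root) branch point.
At (9/22) - ((1/154)*sqrt(16359))*i: a pole of order 1; residue (305/88) - ((590041/24473064)*sqrt(16359))*i.
At (9/22) + ((1/154)*sqrt(16359))*i: a pole of order 1; residue (305/88) + ((590041/24473064)*sqrt(16359))*i.


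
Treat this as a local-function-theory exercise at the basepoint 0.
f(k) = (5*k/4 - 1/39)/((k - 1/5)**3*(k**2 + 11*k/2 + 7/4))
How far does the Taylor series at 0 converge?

Denominator factor (k**2 + 11*k/2 + 7/4): discriminant 93/4, real irrational roots -11/4 + (1/4)*sqrt(93) and -11/4 - (1/4)*sqrt(93); poles of order 1, moduli 11/4 - (1/4)*sqrt(93) and 11/4 + (1/4)*sqrt(93).
Denominator factor (k - 1/5)^3: pole of order 3 at 1/5, modulus 1/5.
The radius of convergence is the smallest modulus among the singular points: 1/5.

The radius of convergence is 1/5.


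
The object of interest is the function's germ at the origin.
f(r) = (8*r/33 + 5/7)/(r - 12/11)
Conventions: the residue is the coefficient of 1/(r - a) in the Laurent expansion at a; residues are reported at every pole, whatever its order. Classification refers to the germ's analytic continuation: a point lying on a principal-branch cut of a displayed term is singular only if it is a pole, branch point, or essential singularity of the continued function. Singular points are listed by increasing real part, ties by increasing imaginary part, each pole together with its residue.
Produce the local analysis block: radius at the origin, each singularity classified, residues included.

Denominator factor (r - 12/11): pole of order 1 at 12/11, modulus 12/11.
The radius of convergence is the smallest modulus among the singular points: 12/11.
At the order-1 pole 12/11 set g(r) = (r - (12/11))*f(r) = 8*r/33 + 5/7.
Simple pole: residue = g(a) at a = 12/11, which is 829/847.

Radius of convergence at 0: 12/11.
At 12/11: a pole of order 1; residue 829/847.


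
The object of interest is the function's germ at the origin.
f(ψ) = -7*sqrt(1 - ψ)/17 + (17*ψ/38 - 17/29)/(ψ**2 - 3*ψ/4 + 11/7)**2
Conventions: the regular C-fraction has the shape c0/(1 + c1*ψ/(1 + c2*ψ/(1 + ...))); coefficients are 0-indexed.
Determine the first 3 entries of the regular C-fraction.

The regular C-fraction coefficients are [-38724/59653, 571541/2312376, -415934288090/165202211427].

Taylor coefficients (expand at 0): a_0 = -38724/59653, a_1 = 4000787/24934954, a_2 = 799395149/2194275952.
c0 = a_0 = -38724/59653. Peel one level at a time: if S = 1 + c*ψ/S' with S'(0) = 1, then c is the ψ-coefficient of S and S' = c*ψ/(S - 1).
S_1 = c0/f = 1 + (571541/2312376)*ψ + (207967144045/334192672836)*ψ^2 + ...; c1 = 571541/2312376.
S_2 = c1*ψ/(S_1 - 1) = 1 + (-415934288090/165202211427)*ψ + ...; c2 = -415934288090/165202211427.


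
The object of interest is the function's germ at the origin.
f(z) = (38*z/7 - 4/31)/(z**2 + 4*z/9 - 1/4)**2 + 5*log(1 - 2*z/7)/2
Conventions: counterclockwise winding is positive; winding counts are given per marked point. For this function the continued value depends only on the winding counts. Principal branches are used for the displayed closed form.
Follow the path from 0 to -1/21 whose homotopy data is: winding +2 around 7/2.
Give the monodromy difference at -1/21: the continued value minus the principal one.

The rational part is single-valued and drops out of the difference; each branch term changes only by its own monodromy.
(5/2)*log(1 - z/(7/2)): each positive loop around 7/2 adds 2*pi*i to the log, so winding +2 contributes (5/2)*(2)*2*pi*i = (10)*pi*i.
Summing the contributions at z = -1/21 gives (10)*pi*i.

Continued minus principal equals (10)*pi*i.


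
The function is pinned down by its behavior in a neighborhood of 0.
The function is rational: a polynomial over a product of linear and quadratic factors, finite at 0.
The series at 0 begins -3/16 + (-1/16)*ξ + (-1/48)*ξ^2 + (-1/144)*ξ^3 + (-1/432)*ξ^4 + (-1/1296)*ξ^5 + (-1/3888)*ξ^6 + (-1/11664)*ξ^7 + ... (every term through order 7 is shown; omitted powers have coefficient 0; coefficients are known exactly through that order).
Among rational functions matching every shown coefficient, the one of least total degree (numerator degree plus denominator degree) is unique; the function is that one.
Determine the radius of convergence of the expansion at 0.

The radius of convergence is 3.

No rational of total degree below 1 reproduces all 8 coefficients; solving the [0/1] Pade equations on them gives f(ξ) = 9/(16*(ξ - 3)), whose expansion matches every shown term.
Denominator factor (ξ - 3): pole of order 1 at 3, modulus 3.
The radius of convergence is the smallest modulus among the singular points: 3.


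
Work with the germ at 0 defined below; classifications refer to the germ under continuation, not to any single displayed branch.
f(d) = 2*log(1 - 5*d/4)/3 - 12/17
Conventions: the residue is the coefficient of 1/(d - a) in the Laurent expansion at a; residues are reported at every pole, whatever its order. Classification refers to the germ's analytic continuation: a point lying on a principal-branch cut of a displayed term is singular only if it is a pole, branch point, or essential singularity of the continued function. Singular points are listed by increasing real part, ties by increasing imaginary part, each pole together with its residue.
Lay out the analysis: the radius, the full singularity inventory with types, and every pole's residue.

Branch term (2/3)*log(1 - d/(4/5)): its argument vanishes at d = 4/5, a logarithmic branch point, modulus 4/5.
The radius of convergence is the smallest modulus among the singular points: 4/5.

Radius of convergence at 0: 4/5.
At 4/5: a logarithmic branch point.


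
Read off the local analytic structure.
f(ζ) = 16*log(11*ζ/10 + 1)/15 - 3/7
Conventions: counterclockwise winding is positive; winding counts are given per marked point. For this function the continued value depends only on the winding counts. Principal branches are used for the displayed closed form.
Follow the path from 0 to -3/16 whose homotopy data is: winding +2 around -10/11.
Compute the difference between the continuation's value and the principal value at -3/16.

Continued minus principal equals (64/15)*pi*i.

The rational part is single-valued and drops out of the difference; each branch term changes only by its own monodromy.
(16/15)*log(1 - ζ/(-10/11)): each positive loop around -10/11 adds 2*pi*i to the log, so winding +2 contributes (16/15)*(2)*2*pi*i = (64/15)*pi*i.
Summing the contributions at ζ = -3/16 gives (64/15)*pi*i.


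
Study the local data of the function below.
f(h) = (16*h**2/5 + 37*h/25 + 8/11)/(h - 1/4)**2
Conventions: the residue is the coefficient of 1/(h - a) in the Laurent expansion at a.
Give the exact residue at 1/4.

The residue is 77/25.

At the order-2 pole 1/4 set g(h) = (h - (1/4))^2*f(h) = 16*h**2/5 + 37*h/25 + 8/11.
Order-2 pole: residue = g'(a); g'(1/4) = 77/25, so the residue is 77/25.


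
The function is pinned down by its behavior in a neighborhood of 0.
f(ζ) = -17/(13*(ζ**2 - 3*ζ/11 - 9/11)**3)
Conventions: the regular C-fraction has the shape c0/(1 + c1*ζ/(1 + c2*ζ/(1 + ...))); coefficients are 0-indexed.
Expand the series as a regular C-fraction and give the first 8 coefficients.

The regular C-fraction coefficients are [22627/9477, 1, 10/3, -73/18, 565/1314, 334976/618675, 419841323/473153600, -1108090995/723715648].

Taylor coefficients (expand at 0): a_0 = 22627/9477, a_1 = -22627/9477, a_2 = 22627/2187, a_3 = -3213034/255879, a_4 = 2692613/85293, a_5 = -10838333/255879, a_6 = 191447047/2302911, a_7 = -269397062/2302911.
c0 = a_0 = 22627/9477. Peel one level at a time: if S = 1 + c*ζ/S' with S'(0) = 1, then c is the ζ-coefficient of S and S' = c*ζ/(S - 1).
S_1 = c0/f = 1 + (1)*ζ + (-10/3)*ζ^2 + ...; c1 = 1.
S_2 = c1*ζ/(S_1 - 1) = 1 + (10/3)*ζ + (365/27)*ζ^2 + ...; c2 = 10/3.
S_3 = c2*ζ/(S_2 - 1) = 1 + (-73/18)*ζ + (565/324)*ζ^2 + ...; c3 = -73/18.
S_4 = c3*ζ/(S_3 - 1) = 1 + (565/1314)*ζ + (-167488/719415)*ζ^2 + ...; c4 = 565/1314.
S_5 = c4*ζ/(S_4 - 1) = 1 + (334976/618675)*ζ + (-11502502/23941875)*ζ^2 + ...; c5 = 334976/618675.
S_6 = c5*ζ/(S_5 - 1) = 1 + (419841323/473153600)*ζ + (190558310349/140261150720)*ζ^2 + ...; c6 = 419841323/473153600.
S_7 = c6*ζ/(S_6 - 1) = 1 + (-1108090995/723715648)*ζ + ...; c7 = -1108090995/723715648.


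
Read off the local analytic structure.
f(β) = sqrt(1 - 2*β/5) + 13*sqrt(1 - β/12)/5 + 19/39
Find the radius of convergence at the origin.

Branch term (13/5)*sqrt(1 - β/(12)): its argument vanishes at β = 12, a square-root branch point, modulus 12.
Branch term (1)*sqrt(1 - β/(5/2)): its argument vanishes at β = 5/2, a square-root branch point, modulus 5/2.
The radius of convergence is the smallest modulus among the singular points: 5/2.

The radius of convergence is 5/2.


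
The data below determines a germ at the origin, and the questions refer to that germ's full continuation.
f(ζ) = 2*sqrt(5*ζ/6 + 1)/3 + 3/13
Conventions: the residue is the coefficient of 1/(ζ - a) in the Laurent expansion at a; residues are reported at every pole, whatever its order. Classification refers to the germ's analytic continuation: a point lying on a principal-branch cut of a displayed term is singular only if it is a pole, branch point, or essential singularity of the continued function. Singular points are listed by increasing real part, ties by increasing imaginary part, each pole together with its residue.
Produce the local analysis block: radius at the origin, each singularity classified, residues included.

Branch term (2/3)*sqrt(1 - ζ/(-6/5)): its argument vanishes at ζ = -6/5, a square-root branch point, modulus 6/5.
The radius of convergence is the smallest modulus among the singular points: 6/5.

Radius of convergence at 0: 6/5.
At -6/5: an algebraic (square-root) branch point.
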